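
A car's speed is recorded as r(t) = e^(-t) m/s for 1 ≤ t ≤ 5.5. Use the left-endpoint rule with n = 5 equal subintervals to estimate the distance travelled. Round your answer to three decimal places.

0.552

Δt = (5.5 − 1)/5 = 0.9.
Left endpoints: 1, 1.9, 2.8, 3.7, 4.6.
r(1) ≈ 0.368, r(1.9) ≈ 0.150, r(2.8) ≈ 0.061, r(3.7) ≈ 0.025, r(4.6) ≈ 0.010.
Sum = Δt · [r(1) + r(1.9) + r(2.8) + r(3.7) + r(4.6)].
Sum ≈ 0.552.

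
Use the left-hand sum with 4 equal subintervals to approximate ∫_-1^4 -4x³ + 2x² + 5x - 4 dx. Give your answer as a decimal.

-86.875

Δx = (4 − (-1))/4 = 1.25.
Left endpoints: -1, 0.25, 1.5, 2.75.
f(-1) = -3, f(0.25) = -2.6875, f(1.5) = -5.5, f(2.75) = -58.3125.
Sum = Δx · [f(-1) + f(0.25) + f(1.5) + f(2.75)].
Sum = -86.875.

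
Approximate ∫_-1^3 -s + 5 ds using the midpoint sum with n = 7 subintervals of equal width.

Δs = (3 − (-1))/7 = 4/7.
Midpoints: -5/7, -1/7, 3/7, 1, 11/7, 15/7, 19/7.
f(-5/7) = 40/7, f(-1/7) = 36/7, f(3/7) = 32/7, f(1) = 4, f(11/7) = 24/7, f(15/7) = 20/7, f(19/7) = 16/7.
Sum = Δs · [f(-5/7) + f(-1/7) + f(3/7) + ...].
Sum = 16.

16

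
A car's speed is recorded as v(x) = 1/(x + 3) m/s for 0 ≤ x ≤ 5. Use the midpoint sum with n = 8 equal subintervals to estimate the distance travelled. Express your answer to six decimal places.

Δx = (5 − 0)/8 = 0.625.
Midpoints: 0.3125, 0.9375, 1.5625, 2.1875, 2.8125, 3.4375, 4.0625, 4.6875.
v(0.3125) = 16/53, v(0.9375) = 16/63, v(1.5625) = 16/73, v(2.1875) = 16/83, v(2.8125) = 16/93, v(3.4375) = 16/103, v(4.0625) = 16/113, v(4.6875) = 16/123.
Sum = Δx · [v(0.3125) + v(0.9375) + v(1.5625) + ...].
Sum ≈ 0.979288.

0.979288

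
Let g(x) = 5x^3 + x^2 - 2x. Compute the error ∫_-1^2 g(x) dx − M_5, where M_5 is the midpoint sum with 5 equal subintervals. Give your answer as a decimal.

0.765

Exact integral: ∫_-1^2 g(x) dx = 18.75.
M_5 = 17.985.
Error = 18.75 − 17.985 = 0.765.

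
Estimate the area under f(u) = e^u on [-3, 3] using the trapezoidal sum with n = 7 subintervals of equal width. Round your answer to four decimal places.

21.2477

Δu = (3 − (-3))/7 = 6/7.
f(-3) ≈ 0.0498, f(-15/7) ≈ 0.1173, f(-9/7) ≈ 0.2765, f(-3/7) ≈ 0.6514, f(3/7) ≈ 1.5351, f(9/7) ≈ 3.6173, f(15/7) ≈ 8.5238, f(3) ≈ 20.0855.
T_7 = (Δu/2)·[f(u_0) + 2f(u_1) + ... + 2f(u_{6}) + f(u_7)].
Sum ≈ 21.2477.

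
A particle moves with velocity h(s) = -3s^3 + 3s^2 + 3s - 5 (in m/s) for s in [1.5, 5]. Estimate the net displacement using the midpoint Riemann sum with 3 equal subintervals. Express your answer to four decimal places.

Δs = (5 − 1.5)/3 = 7/6.
Midpoints: 25/12, 3.25, 53/12.
h(25/12) = -7405/576, h(3.25) = -66.546875, h(53/12) = -110417/576.
Sum = Δs · [h(25/12) + h(3.25) + h(53/12)].
Sum ≈ -316.2821.

-316.2821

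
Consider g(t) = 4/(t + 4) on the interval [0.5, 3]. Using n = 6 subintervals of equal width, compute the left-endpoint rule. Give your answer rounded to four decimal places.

1.8351

Δt = (3 − 0.5)/6 = 5/12.
Left endpoints: 0.5, 11/12, 4/3, 1.75, 13/6, 31/12.
g(0.5) = 8/9, g(11/12) = 48/59, g(4/3) = 0.75, g(1.75) = 16/23, g(13/6) = 24/37, g(31/12) = 48/79.
Sum = Δt · [g(0.5) + g(11/12) + g(4/3) + ...].
Sum ≈ 1.8351.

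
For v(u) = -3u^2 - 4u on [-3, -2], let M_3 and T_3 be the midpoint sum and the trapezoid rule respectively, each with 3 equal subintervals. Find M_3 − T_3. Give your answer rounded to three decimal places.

0.083

M_3 ≈ -8.97222.
T_3 ≈ -9.05556.
M_3 − T_3 ≈ 0.083.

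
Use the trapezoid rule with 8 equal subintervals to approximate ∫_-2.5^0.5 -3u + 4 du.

Δu = (0.5 − (-2.5))/8 = 0.375.
f(-2.5) = 11.5, f(-2.125) = 10.375, f(-1.75) = 9.25, f(-1.375) = 8.125, f(-1) = 7, f(-0.625) = 5.875, f(-0.25) = 4.75, f(0.125) = 3.625, f(0.5) = 2.5.
T_8 = (Δu/2)·[f(u_0) + 2f(u_1) + ... + 2f(u_{7}) + f(u_8)].
Sum = 21.

21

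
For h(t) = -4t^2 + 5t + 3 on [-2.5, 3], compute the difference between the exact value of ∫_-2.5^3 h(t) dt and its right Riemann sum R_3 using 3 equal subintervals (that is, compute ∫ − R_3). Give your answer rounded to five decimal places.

Exact integral: ∫_-2.5^3 h(t) dt ≈ -33.4583333.
R_3 ≈ -30.6574074.
Error ≈ -33.4583333 − (-30.6574074) ≈ -2.80093.

-2.80093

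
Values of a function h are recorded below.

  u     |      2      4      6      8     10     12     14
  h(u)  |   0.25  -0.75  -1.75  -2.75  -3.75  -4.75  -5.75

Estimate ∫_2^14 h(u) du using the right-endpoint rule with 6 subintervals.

-39

Δu = 2.
Sum = 2·[(-0.75) + (-1.75) + (-2.75) + (-3.75) + (-4.75) + (-5.75)] = -39.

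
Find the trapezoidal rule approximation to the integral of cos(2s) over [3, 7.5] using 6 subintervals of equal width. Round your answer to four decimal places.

0.3742

Δs = (7.5 − 3)/6 = 0.75.
f(3) ≈ 0.9602, f(3.75) ≈ 0.3466, f(4.5) ≈ -0.9111, f(5.25) ≈ -0.4755, f(6) ≈ 0.8439, f(6.75) ≈ 0.5949, f(7.5) ≈ -0.7597.
T_6 = (Δs/2)·[f(s_0) + 2f(s_1) + ... + 2f(s_{5}) + f(s_6)].
Sum ≈ 0.3742.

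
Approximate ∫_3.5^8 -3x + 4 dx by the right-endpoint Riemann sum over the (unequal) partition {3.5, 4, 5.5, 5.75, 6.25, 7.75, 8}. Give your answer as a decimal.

Subinterval widths: 0.5, 1.5, 0.25, 0.5, 1.5, 0.25.
Right endpoints: 4, 5.5, 5.75, 6.25, 7.75, 8.
f(4) = -8, f(5.5) = -12.5, f(5.75) = -13.25, f(6.25) = -14.75, f(7.75) = -19.25, f(8) = -20.
Sum = Σ Δx_i · f(x_i).
Sum = -67.3125.

-67.3125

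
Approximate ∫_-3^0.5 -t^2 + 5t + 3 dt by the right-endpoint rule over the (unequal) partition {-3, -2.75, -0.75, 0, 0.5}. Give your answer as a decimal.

-2.328125

Subinterval widths: 0.25, 2, 0.75, 0.5.
Right endpoints: -2.75, -0.75, 0, 0.5.
f(-2.75) = -18.3125, f(-0.75) = -1.3125, f(0) = 3, f(0.5) = 5.25.
Sum = Σ Δt_i · f(t_i).
Sum = -2.328125.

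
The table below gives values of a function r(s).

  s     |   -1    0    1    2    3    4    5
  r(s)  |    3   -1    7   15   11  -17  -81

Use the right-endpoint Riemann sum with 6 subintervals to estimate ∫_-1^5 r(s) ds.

-66

Δs = 1.
Sum = 1·[(-1) + 7 + 15 + 11 + (-17) + (-81)] = -66.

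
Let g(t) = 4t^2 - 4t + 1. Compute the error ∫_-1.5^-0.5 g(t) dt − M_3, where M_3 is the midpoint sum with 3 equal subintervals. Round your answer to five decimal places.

0.03704

Exact integral: ∫_-1.5^-0.5 g(t) dt ≈ 9.3333333.
M_3 ≈ 9.2962963.
Error ≈ 9.3333333 − 9.2962963 ≈ 0.03704.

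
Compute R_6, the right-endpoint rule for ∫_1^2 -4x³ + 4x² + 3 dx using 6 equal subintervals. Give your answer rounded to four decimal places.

Δx = (2 − 1)/6 = 1/6.
Right endpoints: 7/6, 4/3, 1.5, 5/3, 11/6, 2.
f(7/6) = 113/54, f(4/3) = 17/27, f(1.5) = -1.5, f(5/3) = -119/27, f(11/6) = -443/54, f(2) = -13.
Sum = Δx · [f(7/6) + f(4/3) + f(1.5) + ...].
Sum ≈ -4.0648.

-4.0648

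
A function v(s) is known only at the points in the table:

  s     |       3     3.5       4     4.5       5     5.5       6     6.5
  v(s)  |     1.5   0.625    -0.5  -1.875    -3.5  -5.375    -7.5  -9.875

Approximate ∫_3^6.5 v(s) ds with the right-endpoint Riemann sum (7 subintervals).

-14

Δs = 0.5.
Sum = 0.5·[0.625 + (-0.5) + (-1.875) + (-3.5) + (-5.375) + (-7.5) + (-9.875)] = -14.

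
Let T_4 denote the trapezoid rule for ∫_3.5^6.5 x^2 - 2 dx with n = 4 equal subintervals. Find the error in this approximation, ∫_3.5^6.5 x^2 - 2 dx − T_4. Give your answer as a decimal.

-0.28125

Exact integral: ∫_3.5^6.5 f(x) dx = 71.25.
T_4 = 71.53125.
Error = 71.25 − 71.53125 = -0.28125.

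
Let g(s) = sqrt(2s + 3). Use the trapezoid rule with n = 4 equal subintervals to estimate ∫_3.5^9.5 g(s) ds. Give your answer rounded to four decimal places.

Δs = (9.5 − 3.5)/4 = 1.5.
g(3.5) ≈ 3.1623, g(5) ≈ 3.6056, g(6.5) ≈ 4.0000, g(8) ≈ 4.3589, g(9.5) ≈ 4.6904.
T_4 = (Δs/2)·[g(s_0) + 2g(s_1) + 2g(s_2) + 2g(s_3) + g(s_4)].
Sum ≈ 23.8362.

23.8362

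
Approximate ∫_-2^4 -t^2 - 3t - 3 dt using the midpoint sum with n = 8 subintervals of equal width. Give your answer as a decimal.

-59.71875

Δt = (4 − (-2))/8 = 0.75.
Midpoints: -1.625, -0.875, -0.125, 0.625, 1.375, 2.125, 2.875, 3.625.
f(-1.625) = -0.765625, f(-0.875) = -1.140625, f(-0.125) = -2.640625, f(0.625) = -5.265625, f(1.375) = -9.015625, f(2.125) = -13.890625, f(2.875) = -19.890625, f(3.625) = -27.015625.
Sum = Δt · [f(-1.625) + f(-0.875) + f(-0.125) + ...].
Sum = -59.71875.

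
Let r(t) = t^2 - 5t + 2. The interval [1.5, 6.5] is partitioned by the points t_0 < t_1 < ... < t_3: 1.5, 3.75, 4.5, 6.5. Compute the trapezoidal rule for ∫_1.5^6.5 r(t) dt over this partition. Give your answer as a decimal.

3.71875

Subinterval widths: 2.25, 0.75, 2.
r(1.5) = -3.25, r(3.75) = -2.6875, r(4.5) = -0.25, r(6.5) = 11.75.
On each subinterval the trapezoid contributes (Δt_i/2)·[r(t_{i-1}) + r(t_i)].
Sum = 3.71875.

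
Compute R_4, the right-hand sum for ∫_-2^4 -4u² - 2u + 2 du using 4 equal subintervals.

Δu = (4 − (-2))/4 = 1.5.
Right endpoints: -0.5, 1, 2.5, 4.
f(-0.5) = 2, f(1) = -4, f(2.5) = -28, f(4) = -70.
Sum = Δu · [f(-0.5) + f(1) + f(2.5) + f(4)].
Sum = -150.

-150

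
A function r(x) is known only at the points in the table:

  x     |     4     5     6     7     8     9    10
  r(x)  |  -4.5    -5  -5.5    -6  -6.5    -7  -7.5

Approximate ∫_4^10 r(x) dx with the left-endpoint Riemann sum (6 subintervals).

-34.5

Δx = 1.
Sum = 1·[(-4.5) + (-5) + (-5.5) + (-6) + (-6.5) + (-7)] = -34.5.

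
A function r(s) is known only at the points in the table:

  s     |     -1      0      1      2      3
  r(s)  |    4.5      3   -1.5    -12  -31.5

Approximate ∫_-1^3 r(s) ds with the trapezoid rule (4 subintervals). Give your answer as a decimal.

-24

Δs = 1.
T_4 = (1/2)·[4.5 + 2·3 + 2·(-1.5) + 2·(-12) + (-31.5)] = -24.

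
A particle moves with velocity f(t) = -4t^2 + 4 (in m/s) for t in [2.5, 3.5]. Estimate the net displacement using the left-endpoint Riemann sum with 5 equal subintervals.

Δt = (3.5 − 2.5)/5 = 0.2.
Left endpoints: 2.5, 2.7, 2.9, 3.1, 3.3.
f(2.5) = -21, f(2.7) = -25.16, f(2.9) = -29.64, f(3.1) = -34.44, f(3.3) = -39.56.
Sum = Δt · [f(2.5) + f(2.7) + f(2.9) + f(3.1) + f(3.3)].
Sum = -29.96.

-29.96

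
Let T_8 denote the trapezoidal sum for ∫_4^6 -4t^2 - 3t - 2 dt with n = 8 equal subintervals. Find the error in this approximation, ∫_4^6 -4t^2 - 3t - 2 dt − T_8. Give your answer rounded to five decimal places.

Exact integral: ∫_4^6 f(t) dt ≈ -236.6666667.
T_8 = -236.75.
Error ≈ -236.6666667 − (-236.75) ≈ 0.08333.

0.08333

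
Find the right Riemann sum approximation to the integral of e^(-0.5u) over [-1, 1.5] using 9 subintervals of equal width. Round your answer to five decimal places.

2.19311

Δu = (1.5 − (-1))/9 = 5/18.
Right endpoints: -13/18, -4/9, -1/6, 1/9, 7/18, 2/3, 17/18, 11/9, 1.5.
f(-13/18) ≈ 1.43492, f(-4/9) ≈ 1.24885, f(-1/6) ≈ 1.08690, f(1/9) ≈ 0.94596, f(7/18) ≈ 0.82329, f(2/3) ≈ 0.71653, f(17/18) ≈ 0.62361, f(11/9) ≈ 0.54275, f(1.5) ≈ 0.47237.
Sum = Δu · [f(-13/18) + f(-4/9) + f(-1/6) + ...].
Sum ≈ 2.19311.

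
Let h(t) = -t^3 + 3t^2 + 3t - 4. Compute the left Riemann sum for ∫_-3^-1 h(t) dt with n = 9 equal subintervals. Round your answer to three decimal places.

31.037

Δt = (-1 − (-3))/9 = 2/9.
Left endpoints: -3, -25/9, -23/9, -7/3, -19/9, -17/9, -5/3, -13/9, -11/9.
h(-3) = 41, h(-25/9) = 23509/729, h(-23/9) = 17945/729, h(-7/3) = 487/27, h(-19/9) = 9073/729, h(-17/9) = 5669/729, h(-5/3) = 107/27, h(-13/9) = 685/729, h(-11/9) = -991/729.
Sum = Δt · [h(-3) + h(-25/9) + h(-23/9) + ...].
Sum ≈ 31.037.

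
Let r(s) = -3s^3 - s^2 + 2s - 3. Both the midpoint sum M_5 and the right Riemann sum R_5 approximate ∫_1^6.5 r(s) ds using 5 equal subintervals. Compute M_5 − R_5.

M_5 = -1385.2334375.
R_5 = -1911.1675.
M_5 − R_5 = 525.9340625.

525.9340625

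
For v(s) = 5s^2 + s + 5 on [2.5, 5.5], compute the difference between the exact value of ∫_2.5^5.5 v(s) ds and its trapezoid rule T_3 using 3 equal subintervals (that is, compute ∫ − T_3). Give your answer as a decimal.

Exact integral: ∫_2.5^5.5 v(s) ds = 278.25.
T_3 = 280.75.
Error = 278.25 − 280.75 = -2.5.

-2.5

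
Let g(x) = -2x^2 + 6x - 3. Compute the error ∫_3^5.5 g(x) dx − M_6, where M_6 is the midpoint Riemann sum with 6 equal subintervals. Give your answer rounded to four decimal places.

Exact integral: ∫_3^5.5 g(x) dx ≈ -36.666667.
M_6 ≈ -36.594329.
Error ≈ -36.666667 − (-36.594329) ≈ -0.0723.

-0.0723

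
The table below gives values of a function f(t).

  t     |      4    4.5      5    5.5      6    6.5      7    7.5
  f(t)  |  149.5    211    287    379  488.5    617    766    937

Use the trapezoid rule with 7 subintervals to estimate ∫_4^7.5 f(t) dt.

1645.875

Δt = 0.5.
T_7 = (0.5/2)·[149.5 + 2·211 + 2·287 + 2·379 + 2·488.5 + 2·617 + 2·766 + 937] = 1645.875.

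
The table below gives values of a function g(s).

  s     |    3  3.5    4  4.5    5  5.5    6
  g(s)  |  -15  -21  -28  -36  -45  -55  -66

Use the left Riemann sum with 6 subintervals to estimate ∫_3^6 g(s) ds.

Δs = 0.5.
Sum = 0.5·[(-15) + (-21) + (-28) + (-36) + (-45) + (-55)] = -100.

-100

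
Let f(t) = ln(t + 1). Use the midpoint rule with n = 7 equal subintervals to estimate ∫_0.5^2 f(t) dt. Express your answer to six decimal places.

Δt = (2 − 0.5)/7 = 3/14.
Midpoints: 17/28, 23/28, 29/28, 1.25, 41/28, 47/28, 53/28.
f(17/28) ≈ 0.474458, f(23/28) ≈ 0.599621, f(29/28) ≈ 0.710847, f(1.25) ≈ 0.810930, f(41/28) ≈ 0.901902, f(47/28) ≈ 0.985284, f(53/28) ≈ 1.062245.
Sum = Δt · [f(17/28) + f(23/28) + f(29/28) + ...].
Sum ≈ 1.188276.

1.188276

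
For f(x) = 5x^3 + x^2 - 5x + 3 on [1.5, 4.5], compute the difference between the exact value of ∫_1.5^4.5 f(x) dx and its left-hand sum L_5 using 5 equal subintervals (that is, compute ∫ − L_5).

Exact integral: ∫_1.5^4.5 f(x) dx = 499.5.
L_5 = 375.255.
Error = 499.5 − 375.255 = 124.245.

124.245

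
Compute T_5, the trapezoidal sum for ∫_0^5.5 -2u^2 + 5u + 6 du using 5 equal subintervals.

Δu = (5.5 − 0)/5 = 1.1.
f(0) = 6, f(1.1) = 9.08, f(2.2) = 7.32, f(3.3) = 0.72, f(4.4) = -10.72, f(5.5) = -27.
T_5 = (Δu/2)·[f(u_0) + 2f(u_1) + ... + 2f(u_{4}) + f(u_5)].
Sum = -4.51.

-4.51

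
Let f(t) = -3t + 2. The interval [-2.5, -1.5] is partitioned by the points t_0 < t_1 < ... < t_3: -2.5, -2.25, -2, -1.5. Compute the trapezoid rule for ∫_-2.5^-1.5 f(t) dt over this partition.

Subinterval widths: 0.25, 0.25, 0.5.
f(-2.5) = 9.5, f(-2.25) = 8.75, f(-2) = 8, f(-1.5) = 6.5.
On each subinterval the trapezoid contributes (Δt_i/2)·[f(t_{i-1}) + f(t_i)].
Sum = 8.

8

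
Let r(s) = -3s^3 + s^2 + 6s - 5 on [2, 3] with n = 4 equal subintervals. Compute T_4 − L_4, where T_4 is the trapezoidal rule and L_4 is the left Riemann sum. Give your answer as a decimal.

-5.75

T_4 = -32.640625.
L_4 = -26.890625.
T_4 − L_4 = -5.75.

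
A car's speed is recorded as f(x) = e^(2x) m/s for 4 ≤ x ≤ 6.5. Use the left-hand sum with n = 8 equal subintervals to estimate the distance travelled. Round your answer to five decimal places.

158160.98475

Δx = (6.5 − 4)/8 = 0.3125.
Left endpoints: 4, 4.3125, 4.625, 4.9375, 5.25, 5.5625, 5.875, 6.1875.
f(4) ≈ 2980.95799, f(4.3125) ≈ 5569.16271, f(4.625) ≈ 10404.56572, f(4.9375) ≈ 19438.28784, f(5.25) ≈ 36315.50267, f(5.5625) ≈ 67846.29106, f(5.875) ≈ 126753.55901, f(6.1875) ≈ 236806.82420.
Sum = Δx · [f(4) + f(4.3125) + f(4.625) + ...].
Sum ≈ 158160.98475.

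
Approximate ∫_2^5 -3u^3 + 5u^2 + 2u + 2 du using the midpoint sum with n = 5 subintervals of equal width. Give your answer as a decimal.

-232.365

Δu = (5 − 2)/5 = 0.6.
Midpoints: 2.3, 2.9, 3.5, 4.1, 4.7.
f(2.3) = -3.451, f(2.9) = -23.317, f(3.5) = -58.375, f(4.1) = -112.513, f(4.7) = -189.619.
Sum = Δu · [f(2.3) + f(2.9) + f(3.5) + f(4.1) + f(4.7)].
Sum = -232.365.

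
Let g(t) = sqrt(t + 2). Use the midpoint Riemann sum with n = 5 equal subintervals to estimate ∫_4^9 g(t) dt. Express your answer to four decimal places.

14.5262

Δt = (9 − 4)/5 = 1.
Midpoints: 4.5, 5.5, 6.5, 7.5, 8.5.
g(4.5) ≈ 2.5495, g(5.5) ≈ 2.7386, g(6.5) ≈ 2.9155, g(7.5) ≈ 3.0822, g(8.5) ≈ 3.2404.
Sum = Δt · [g(4.5) + g(5.5) + g(6.5) + g(7.5) + g(8.5)].
Sum ≈ 14.5262.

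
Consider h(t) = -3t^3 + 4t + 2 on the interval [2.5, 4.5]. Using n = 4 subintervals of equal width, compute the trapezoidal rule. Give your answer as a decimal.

Δt = (4.5 − 2.5)/4 = 0.5.
h(2.5) = -34.875, h(3) = -67, h(3.5) = -112.625, h(4) = -174, h(4.5) = -253.375.
T_4 = (Δt/2)·[h(t_0) + 2h(t_1) + 2h(t_2) + 2h(t_3) + h(t_4)].
Sum = -248.875.

-248.875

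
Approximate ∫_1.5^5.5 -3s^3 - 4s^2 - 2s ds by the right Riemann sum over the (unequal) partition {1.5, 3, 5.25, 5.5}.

Subinterval widths: 1.5, 2.25, 0.25.
Right endpoints: 3, 5.25, 5.5.
f(3) = -123, f(5.25) = -554.859375, f(5.5) = -631.125.
Sum = Σ Δs_i · f(s_i).
Sum = -1590.71484375.

-1590.71484375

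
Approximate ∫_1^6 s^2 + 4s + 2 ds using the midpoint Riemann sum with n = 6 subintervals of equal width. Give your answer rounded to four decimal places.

Δs = (6 − 1)/6 = 5/6.
Midpoints: 17/12, 2.25, 37/12, 47/12, 4.75, 67/12.
f(17/12) = 1393/144, f(2.25) = 16.0625, f(37/12) = 3433/144, f(47/12) = 4753/144, f(4.75) = 43.5625, f(67/12) = 7993/144.
Sum = Δs · [f(17/12) + f(2.25) + f(37/12) + ...].
Sum ≈ 151.3773.

151.3773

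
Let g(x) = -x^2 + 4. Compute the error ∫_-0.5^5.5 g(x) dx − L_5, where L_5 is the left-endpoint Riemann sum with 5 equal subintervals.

-16.56

Exact integral: ∫_-0.5^5.5 g(x) dx = -31.5.
L_5 = -14.94.
Error = -31.5 − (-14.94) = -16.56.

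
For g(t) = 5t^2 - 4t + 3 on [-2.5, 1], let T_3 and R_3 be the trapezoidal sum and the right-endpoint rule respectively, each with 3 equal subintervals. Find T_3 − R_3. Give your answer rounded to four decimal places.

23.4792

T_3 ≈ 52.678241.
R_3 ≈ 29.199074.
T_3 − R_3 ≈ 23.4792.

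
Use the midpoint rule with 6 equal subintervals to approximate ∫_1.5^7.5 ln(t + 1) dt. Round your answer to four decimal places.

Δt = (7.5 − 1.5)/6 = 1.
Midpoints: 2, 3, 4, 5, 6, 7.
f(2) ≈ 1.0986, f(3) ≈ 1.3863, f(4) ≈ 1.6094, f(5) ≈ 1.7918, f(6) ≈ 1.9459, f(7) ≈ 2.0794.
Sum = Δt · [f(2) + f(3) + f(4) + ...].
Sum ≈ 9.9115.

9.9115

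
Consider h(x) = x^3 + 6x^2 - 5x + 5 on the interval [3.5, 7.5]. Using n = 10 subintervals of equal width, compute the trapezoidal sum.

Δx = (7.5 − 3.5)/10 = 0.4.
h(3.5) = 103.875, h(3.9) = 136.079, h(4.3) = 173.947, h(4.7) = 217.863, h(5.1) = 268.211, h(5.5) = 325.375, h(5.9) = 389.739, h(6.3) = 461.687, h(6.7) = 541.603, h(7.1) = 629.871, h(7.5) = 726.875.
T_10 = (Δx/2)·[h(x_0) + 2h(x_1) + ... + 2h(x_{9}) + h(x_10)].
Sum = 1423.9.

1423.9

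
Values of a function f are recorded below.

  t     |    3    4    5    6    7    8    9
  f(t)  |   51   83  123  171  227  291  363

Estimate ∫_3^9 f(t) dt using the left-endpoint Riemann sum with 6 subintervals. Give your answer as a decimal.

946

Δt = 1.
Sum = 1·[51 + 83 + 123 + 171 + 227 + 291] = 946.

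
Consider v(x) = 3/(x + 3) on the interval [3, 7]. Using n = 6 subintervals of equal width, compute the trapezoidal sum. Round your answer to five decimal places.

1.53445

Δx = (7 − 3)/6 = 2/3.
v(3) = 0.5, v(11/3) = 0.45, v(13/3) = 9/22, v(5) = 0.375, v(17/3) = 9/26, v(19/3) = 9/28, v(7) = 0.3.
T_6 = (Δx/2)·[v(x_0) + 2v(x_1) + ... + 2v(x_{5}) + v(x_6)].
Sum ≈ 1.53445.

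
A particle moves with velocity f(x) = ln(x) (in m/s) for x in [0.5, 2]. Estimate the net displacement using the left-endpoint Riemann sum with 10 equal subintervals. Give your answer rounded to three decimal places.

Δx = (2 − 0.5)/10 = 0.15.
Left endpoints: 0.5, 0.65, 0.8, 0.95, 1.1, 1.25, 1.4, 1.55, 1.7, 1.85.
f(0.5) ≈ -0.693, f(0.65) ≈ -0.431, f(0.8) ≈ -0.223, f(0.95) ≈ -0.051, f(1.1) ≈ 0.095, f(1.25) ≈ 0.223, f(1.4) ≈ 0.336, f(1.55) ≈ 0.438, f(1.7) ≈ 0.531, f(1.85) ≈ 0.615.
Sum = Δx · [f(0.5) + f(0.65) + f(0.8) + ...].
Sum ≈ 0.126.

0.126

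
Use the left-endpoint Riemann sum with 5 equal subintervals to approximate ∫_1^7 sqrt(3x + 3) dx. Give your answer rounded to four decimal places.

Δx = (7 − 1)/5 = 1.2.
Left endpoints: 1, 2.2, 3.4, 4.6, 5.8.
f(1) ≈ 2.4495, f(2.2) ≈ 3.0984, f(3.4) ≈ 3.6332, f(4.6) ≈ 4.0988, f(5.8) ≈ 4.5166.
Sum = Δx · [f(1) + f(2.2) + f(3.4) + f(4.6) + f(5.8)].
Sum ≈ 21.3558.

21.3558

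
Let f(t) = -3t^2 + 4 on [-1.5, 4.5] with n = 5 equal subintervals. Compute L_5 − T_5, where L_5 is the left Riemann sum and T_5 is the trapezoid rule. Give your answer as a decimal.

32.4

L_5 = -42.42.
T_5 = -74.82.
L_5 − T_5 = 32.4.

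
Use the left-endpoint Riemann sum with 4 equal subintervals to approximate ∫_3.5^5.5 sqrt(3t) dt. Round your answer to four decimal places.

Δt = (5.5 − 3.5)/4 = 0.5.
Left endpoints: 3.5, 4, 4.5, 5.
f(3.5) ≈ 3.2404, f(4) ≈ 3.4641, f(4.5) ≈ 3.6742, f(5) ≈ 3.8730.
Sum = Δt · [f(3.5) + f(4) + f(4.5) + f(5)].
Sum ≈ 7.1258.

7.1258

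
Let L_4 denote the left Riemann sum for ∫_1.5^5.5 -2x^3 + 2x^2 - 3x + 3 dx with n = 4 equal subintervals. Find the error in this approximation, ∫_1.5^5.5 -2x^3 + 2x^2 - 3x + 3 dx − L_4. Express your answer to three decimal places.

Exact integral: ∫_1.5^5.5 f(x) dx ≈ -376.33333.
L_4 = -248.
Error ≈ -376.33333 − (-248) ≈ -128.333.

-128.333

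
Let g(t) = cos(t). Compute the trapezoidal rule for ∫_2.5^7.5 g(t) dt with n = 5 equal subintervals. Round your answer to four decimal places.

Δt = (7.5 − 2.5)/5 = 1.
g(2.5) ≈ -0.8011, g(3.5) ≈ -0.9365, g(4.5) ≈ -0.2108, g(5.5) ≈ 0.7087, g(6.5) ≈ 0.9766, g(7.5) ≈ 0.3466.
T_5 = (Δt/2)·[g(t_0) + 2g(t_1) + ... + 2g(t_{4}) + g(t_5)].
Sum ≈ 0.3108.

0.3108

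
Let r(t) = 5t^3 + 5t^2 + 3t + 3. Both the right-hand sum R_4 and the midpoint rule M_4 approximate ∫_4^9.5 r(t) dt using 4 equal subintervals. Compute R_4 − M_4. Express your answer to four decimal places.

R_4 ≈ 14489.438477.
M_4 ≈ 11219.425293.
R_4 − M_4 ≈ 3270.0132.

3270.0132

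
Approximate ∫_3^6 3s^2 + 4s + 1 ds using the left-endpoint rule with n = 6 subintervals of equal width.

Δs = (6 − 3)/6 = 0.5.
Left endpoints: 3, 3.5, 4, 4.5, 5, 5.5.
f(3) = 40, f(3.5) = 51.75, f(4) = 65, f(4.5) = 79.75, f(5) = 96, f(5.5) = 113.75.
Sum = Δs · [f(3) + f(3.5) + f(4) + ...].
Sum = 223.125.

223.125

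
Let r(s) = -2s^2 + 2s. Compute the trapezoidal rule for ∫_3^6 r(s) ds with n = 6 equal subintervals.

Δs = (6 − 3)/6 = 0.5.
r(3) = -12, r(3.5) = -17.5, r(4) = -24, r(4.5) = -31.5, r(5) = -40, r(5.5) = -49.5, r(6) = -60.
T_6 = (Δs/2)·[r(s_0) + 2r(s_1) + ... + 2r(s_{5}) + r(s_6)].
Sum = -99.25.

-99.25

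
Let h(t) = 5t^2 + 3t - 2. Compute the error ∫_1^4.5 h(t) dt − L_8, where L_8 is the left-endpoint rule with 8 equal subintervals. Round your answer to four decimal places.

Exact integral: ∫_1^4.5 h(t) dt ≈ 172.083333.
L_8 ≈ 149.290039.
Error ≈ 172.083333 − 149.290039 ≈ 22.7933.

22.7933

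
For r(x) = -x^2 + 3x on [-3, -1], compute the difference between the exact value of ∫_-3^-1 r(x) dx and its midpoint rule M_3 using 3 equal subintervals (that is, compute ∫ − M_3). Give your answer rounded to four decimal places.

-0.0741

Exact integral: ∫_-3^-1 r(x) dx ≈ -20.666667.
M_3 ≈ -20.592593.
Error ≈ -20.666667 − (-20.592593) ≈ -0.0741.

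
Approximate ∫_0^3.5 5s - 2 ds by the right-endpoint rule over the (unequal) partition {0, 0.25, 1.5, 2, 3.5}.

33.9375

Subinterval widths: 0.25, 1.25, 0.5, 1.5.
Right endpoints: 0.25, 1.5, 2, 3.5.
f(0.25) = -0.75, f(1.5) = 5.5, f(2) = 8, f(3.5) = 15.5.
Sum = Σ Δs_i · f(s_i).
Sum = 33.9375.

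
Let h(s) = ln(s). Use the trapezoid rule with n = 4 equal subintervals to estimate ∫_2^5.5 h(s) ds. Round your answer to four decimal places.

Δs = (5.5 − 2)/4 = 0.875.
h(2) ≈ 0.6931, h(2.875) ≈ 1.0561, h(3.75) ≈ 1.3218, h(4.625) ≈ 1.5315, h(5.5) ≈ 1.7047.
T_4 = (Δs/2)·[h(s_0) + 2h(s_1) + 2h(s_2) + 2h(s_3) + h(s_4)].
Sum ≈ 4.4697.

4.4697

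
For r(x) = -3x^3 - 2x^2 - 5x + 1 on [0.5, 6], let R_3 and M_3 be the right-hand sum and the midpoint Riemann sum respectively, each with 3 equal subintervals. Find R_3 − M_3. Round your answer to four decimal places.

R_3 ≈ -1980.432870.
M_3 ≈ -1151.603877.
R_3 − M_3 ≈ -828.8290.

-828.8290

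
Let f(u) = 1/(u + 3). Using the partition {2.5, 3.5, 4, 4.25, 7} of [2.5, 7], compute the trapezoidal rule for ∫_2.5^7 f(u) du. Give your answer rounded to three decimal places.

0.604

Subinterval widths: 1, 0.5, 0.25, 2.75.
f(2.5) = 2/11, f(3.5) = 2/13, f(4) = 1/7, f(4.25) = 4/29, f(7) = 0.1.
On each subinterval the trapezoid contributes (Δu_i/2)·[f(u_{i-1}) + f(u_i)].
Sum ≈ 0.604.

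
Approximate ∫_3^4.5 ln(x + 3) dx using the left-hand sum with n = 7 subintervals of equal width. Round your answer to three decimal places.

Δx = (4.5 − 3)/7 = 3/14.
Left endpoints: 3, 45/14, 24/7, 51/14, 27/7, 57/14, 30/7.
f(3) ≈ 1.792, f(45/14) ≈ 1.827, f(24/7) ≈ 1.861, f(51/14) ≈ 1.894, f(27/7) ≈ 1.925, f(57/14) ≈ 1.956, f(30/7) ≈ 1.986.
Sum = Δx · [f(3) + f(45/14) + f(24/7) + ...].
Sum ≈ 2.837.

2.837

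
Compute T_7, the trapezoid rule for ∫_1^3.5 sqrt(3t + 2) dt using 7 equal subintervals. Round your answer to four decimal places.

7.3338

Δt = (3.5 − 1)/7 = 5/14.
f(1) ≈ 2.2361, f(19/14) ≈ 2.4640, f(12/7) ≈ 2.6726, f(29/14) ≈ 2.8661, f(17/7) ≈ 3.0472, f(39/14) ≈ 3.2183, f(22/7) ≈ 3.3806, f(3.5) ≈ 3.5355.
T_7 = (Δt/2)·[f(t_0) + 2f(t_1) + ... + 2f(t_{6}) + f(t_7)].
Sum ≈ 7.3338.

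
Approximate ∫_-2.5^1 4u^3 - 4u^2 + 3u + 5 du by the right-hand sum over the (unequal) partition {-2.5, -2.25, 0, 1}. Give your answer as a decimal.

2.359375

Subinterval widths: 0.25, 2.25, 1.
Right endpoints: -2.25, 0, 1.
f(-2.25) = -67.5625, f(0) = 5, f(1) = 8.
Sum = Σ Δu_i · f(u_i).
Sum = 2.359375.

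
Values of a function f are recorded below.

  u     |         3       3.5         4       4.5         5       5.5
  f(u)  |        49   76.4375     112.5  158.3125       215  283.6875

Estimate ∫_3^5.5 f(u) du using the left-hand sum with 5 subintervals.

305.625

Δu = 0.5.
Sum = 0.5·[49 + 76.4375 + 112.5 + 158.3125 + 215] = 305.625.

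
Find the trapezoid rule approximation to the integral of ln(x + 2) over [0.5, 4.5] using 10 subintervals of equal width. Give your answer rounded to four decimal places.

Δx = (4.5 − 0.5)/10 = 0.4.
f(0.5) ≈ 0.9163, f(0.9) ≈ 1.0647, f(1.3) ≈ 1.1939, f(1.7) ≈ 1.3083, f(2.1) ≈ 1.4110, f(2.5) ≈ 1.5041, f(2.9) ≈ 1.5892, f(3.3) ≈ 1.6677, f(3.7) ≈ 1.7405, f(4.1) ≈ 1.8083, f(4.5) ≈ 1.8718.
T_10 = (Δx/2)·[f(x_0) + 2f(x_1) + ... + 2f(x_{9}) + f(x_10)].
Sum ≈ 5.8727.

5.8727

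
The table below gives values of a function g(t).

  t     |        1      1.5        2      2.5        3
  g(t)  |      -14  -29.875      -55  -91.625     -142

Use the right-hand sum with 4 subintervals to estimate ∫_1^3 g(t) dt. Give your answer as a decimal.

-159.25

Δt = 0.5.
Sum = 0.5·[(-29.875) + (-55) + (-91.625) + (-142)] = -159.25.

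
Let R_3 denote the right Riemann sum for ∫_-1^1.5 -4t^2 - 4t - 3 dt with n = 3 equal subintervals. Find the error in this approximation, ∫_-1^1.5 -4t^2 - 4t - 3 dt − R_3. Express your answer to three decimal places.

7.407

Exact integral: ∫_-1^1.5 f(t) dt ≈ -15.83333.
R_3 ≈ -23.24074.
Error ≈ -15.83333 − (-23.24074) ≈ 7.407.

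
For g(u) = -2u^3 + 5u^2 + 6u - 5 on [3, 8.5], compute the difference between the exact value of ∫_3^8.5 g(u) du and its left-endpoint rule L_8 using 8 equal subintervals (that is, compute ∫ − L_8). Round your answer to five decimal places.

-270.81234

Exact integral: ∫_3^8.5 g(u) du ≈ -1428.7395833.
L_8 ≈ -1157.9272461.
Error ≈ -1428.7395833 − (-1157.9272461) ≈ -270.81234.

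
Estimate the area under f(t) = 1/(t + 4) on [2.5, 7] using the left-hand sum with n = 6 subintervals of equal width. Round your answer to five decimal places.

0.55042

Δt = (7 − 2.5)/6 = 0.75.
Left endpoints: 2.5, 3.25, 4, 4.75, 5.5, 6.25.
f(2.5) = 2/13, f(3.25) = 4/29, f(4) = 0.125, f(4.75) = 4/35, f(5.5) = 2/19, f(6.25) = 4/41.
Sum = Δt · [f(2.5) + f(3.25) + f(4) + ...].
Sum ≈ 0.55042.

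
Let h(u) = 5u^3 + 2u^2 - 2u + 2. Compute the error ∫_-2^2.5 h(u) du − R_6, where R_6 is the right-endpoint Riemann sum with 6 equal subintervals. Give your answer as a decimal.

Exact integral: ∫_-2^2.5 h(u) du = 51.328125.
R_6 = 96.36328125.
Error = 51.328125 − 96.36328125 = -45.03515625.

-45.03515625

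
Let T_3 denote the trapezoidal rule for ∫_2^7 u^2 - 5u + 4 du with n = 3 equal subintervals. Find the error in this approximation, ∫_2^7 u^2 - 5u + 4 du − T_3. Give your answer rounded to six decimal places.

-2.314815

Exact integral: ∫_2^7 f(u) du ≈ 19.16666667.
T_3 ≈ 21.48148148.
Error ≈ 19.16666667 − 21.48148148 ≈ -2.314815.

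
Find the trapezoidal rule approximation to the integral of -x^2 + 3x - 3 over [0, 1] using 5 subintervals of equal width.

Δx = (1 − 0)/5 = 0.2.
f(0) = -3, f(0.2) = -2.44, f(0.4) = -1.96, f(0.6) = -1.56, f(0.8) = -1.24, f(1) = -1.
T_5 = (Δx/2)·[f(x_0) + 2f(x_1) + ... + 2f(x_{4}) + f(x_5)].
Sum = -1.84.

-1.84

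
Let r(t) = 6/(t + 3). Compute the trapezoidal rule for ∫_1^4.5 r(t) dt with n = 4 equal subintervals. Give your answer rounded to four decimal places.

Δt = (4.5 − 1)/4 = 0.875.
r(1) = 1.5, r(1.875) = 16/13, r(2.75) = 24/23, r(3.625) = 48/53, r(4.5) = 0.8.
T_4 = (Δt/2)·[r(t_0) + 2r(t_1) + 2r(t_2) + 2r(t_3) + r(t_4)].
Sum ≈ 3.7887.

3.7887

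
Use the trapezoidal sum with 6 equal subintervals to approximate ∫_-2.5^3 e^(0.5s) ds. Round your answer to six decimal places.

8.536737

Δs = (3 − (-2.5))/6 = 11/12.
f(-2.5) ≈ 0.286505, f(-19/12) ≈ 0.453089, f(-2/3) ≈ 0.716531, f(0.25) ≈ 1.133148, f(7/6) ≈ 1.792002, f(25/12) ≈ 2.833936, f(3) ≈ 4.481689.
T_6 = (Δs/2)·[f(s_0) + 2f(s_1) + ... + 2f(s_{5}) + f(s_6)].
Sum ≈ 8.536737.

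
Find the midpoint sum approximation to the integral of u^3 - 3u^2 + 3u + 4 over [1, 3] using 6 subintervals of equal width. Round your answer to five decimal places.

13.94444

Δu = (3 − 1)/6 = 1/3.
Midpoints: 7/6, 1.5, 11/6, 13/6, 2.5, 17/6.
f(7/6) = 1081/216, f(1.5) = 5.125, f(11/6) = 1205/216, f(13/6) = 1423/216, f(2.5) = 8.375, f(17/6) = 2411/216.
Sum = Δu · [f(7/6) + f(1.5) + f(11/6) + ...].
Sum ≈ 13.94444.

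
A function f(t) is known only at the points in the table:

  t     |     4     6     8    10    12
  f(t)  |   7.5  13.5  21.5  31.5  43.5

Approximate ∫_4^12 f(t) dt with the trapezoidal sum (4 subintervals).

184

Δt = 2.
T_4 = (2/2)·[7.5 + 2·13.5 + 2·21.5 + 2·31.5 + 43.5] = 184.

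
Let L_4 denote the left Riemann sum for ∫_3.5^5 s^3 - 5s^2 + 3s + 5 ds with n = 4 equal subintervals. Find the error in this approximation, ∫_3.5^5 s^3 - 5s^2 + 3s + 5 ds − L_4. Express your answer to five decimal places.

4.01660

Exact integral: ∫_3.5^5 f(s) ds = 8.484375.
L_4 ≈ 4.4677734.
Error ≈ 8.484375 − 4.4677734 ≈ 4.01660.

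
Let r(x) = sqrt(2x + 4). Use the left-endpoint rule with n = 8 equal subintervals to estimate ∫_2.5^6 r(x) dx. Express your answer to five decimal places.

Δx = (6 − 2.5)/8 = 0.4375.
Left endpoints: 2.5, 2.9375, 3.375, 3.8125, 4.25, 4.6875, 5.125, 5.5625.
r(2.5) ≈ 3.00000, r(2.9375) ≈ 3.14245, r(3.375) ≈ 3.27872, r(3.8125) ≈ 3.40955, r(4.25) ≈ 3.53553, r(4.6875) ≈ 3.65718, r(5.125) ≈ 3.77492, r(5.5625) ≈ 3.88909.
Sum = Δx · [r(2.5) + r(2.9375) + r(3.375) + ...].
Sum ≈ 12.11325.

12.11325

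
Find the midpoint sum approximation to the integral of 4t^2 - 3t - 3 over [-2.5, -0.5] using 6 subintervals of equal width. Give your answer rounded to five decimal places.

23.59259

Δt = (-0.5 − (-2.5))/6 = 1/3.
Midpoints: -7/3, -2, -5/3, -4/3, -1, -2/3.
f(-7/3) = 232/9, f(-2) = 19, f(-5/3) = 118/9, f(-4/3) = 73/9, f(-1) = 4, f(-2/3) = 7/9.
Sum = Δt · [f(-7/3) + f(-2) + f(-5/3) + ...].
Sum ≈ 23.59259.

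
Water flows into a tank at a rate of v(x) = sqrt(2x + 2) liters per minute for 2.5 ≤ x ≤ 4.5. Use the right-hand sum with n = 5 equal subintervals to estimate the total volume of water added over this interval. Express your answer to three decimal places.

Δx = (4.5 − 2.5)/5 = 0.4.
Right endpoints: 2.9, 3.3, 3.7, 4.1, 4.5.
v(2.9) ≈ 2.793, v(3.3) ≈ 2.933, v(3.7) ≈ 3.066, v(4.1) ≈ 3.194, v(4.5) ≈ 3.317.
Sum = Δx · [v(2.9) + v(3.3) + v(3.7) + v(4.1) + v(4.5)].
Sum ≈ 6.121.

6.121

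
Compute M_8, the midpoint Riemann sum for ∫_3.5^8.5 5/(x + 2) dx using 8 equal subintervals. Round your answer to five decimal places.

3.23119

Δx = (8.5 − 3.5)/8 = 0.625.
Midpoints: 3.8125, 4.4375, 5.0625, 5.6875, 6.3125, 6.9375, 7.5625, 8.1875.
f(3.8125) = 80/93, f(4.4375) = 80/103, f(5.0625) = 80/113, f(5.6875) = 80/123, f(6.3125) = 80/133, f(6.9375) = 80/143, f(7.5625) = 80/153, f(8.1875) = 80/163.
Sum = Δx · [f(3.8125) + f(4.4375) + f(5.0625) + ...].
Sum ≈ 3.23119.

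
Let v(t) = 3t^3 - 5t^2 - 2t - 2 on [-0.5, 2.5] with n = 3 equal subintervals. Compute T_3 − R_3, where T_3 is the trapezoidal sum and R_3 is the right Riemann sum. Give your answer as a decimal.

-5.625

T_3 = -7.
R_3 = -1.375.
T_3 − R_3 = -5.625.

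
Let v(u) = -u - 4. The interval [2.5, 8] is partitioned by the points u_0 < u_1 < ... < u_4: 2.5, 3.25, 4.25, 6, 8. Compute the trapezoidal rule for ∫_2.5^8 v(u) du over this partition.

-50.875

Subinterval widths: 0.75, 1, 1.75, 2.
v(2.5) = -6.5, v(3.25) = -7.25, v(4.25) = -8.25, v(6) = -10, v(8) = -12.
On each subinterval the trapezoid contributes (Δu_i/2)·[v(u_{i-1}) + v(u_i)].
Sum = -50.875.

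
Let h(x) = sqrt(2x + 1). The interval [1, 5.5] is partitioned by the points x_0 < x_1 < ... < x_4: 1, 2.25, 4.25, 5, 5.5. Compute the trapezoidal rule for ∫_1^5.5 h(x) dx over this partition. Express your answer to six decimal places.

12.070445

Subinterval widths: 1.25, 2, 0.75, 0.5.
h(1) ≈ 1.732051, h(2.25) ≈ 2.345208, h(4.25) ≈ 3.082207, h(5) ≈ 3.316625, h(5.5) ≈ 3.464102.
On each subinterval the trapezoid contributes (Δx_i/2)·[h(x_{i-1}) + h(x_i)].
Sum ≈ 12.070445.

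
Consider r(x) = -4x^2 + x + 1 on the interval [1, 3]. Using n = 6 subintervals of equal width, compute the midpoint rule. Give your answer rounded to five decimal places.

-28.59259

Δx = (3 − 1)/6 = 1/3.
Midpoints: 7/6, 1.5, 11/6, 13/6, 2.5, 17/6.
r(7/6) = -59/18, r(1.5) = -6.5, r(11/6) = -191/18, r(13/6) = -281/18, r(2.5) = -21.5, r(17/6) = -509/18.
Sum = Δx · [r(7/6) + r(1.5) + r(11/6) + ...].
Sum ≈ -28.59259.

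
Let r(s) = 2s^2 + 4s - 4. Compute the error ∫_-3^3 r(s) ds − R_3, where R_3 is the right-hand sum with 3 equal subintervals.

-32

Exact integral: ∫_-3^3 r(s) ds = 12.
R_3 = 44.
Error = 12 − 44 = -32.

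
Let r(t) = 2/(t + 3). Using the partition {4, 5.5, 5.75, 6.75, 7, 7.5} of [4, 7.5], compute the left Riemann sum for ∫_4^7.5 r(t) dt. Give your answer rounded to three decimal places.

0.867

Subinterval widths: 1.5, 0.25, 1, 0.25, 0.5.
Left endpoints: 4, 5.5, 5.75, 6.75, 7.
r(4) = 2/7, r(5.5) = 4/17, r(5.75) = 8/35, r(6.75) = 8/39, r(7) = 0.2.
Sum = Σ Δt_i · r(t_i).
Sum ≈ 0.867.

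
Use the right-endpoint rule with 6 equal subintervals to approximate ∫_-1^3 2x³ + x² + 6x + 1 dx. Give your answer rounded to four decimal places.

Δx = (3 − (-1))/6 = 2/3.
Right endpoints: -1/3, 1/3, 1, 5/3, 7/3, 3.
f(-1/3) = -26/27, f(1/3) = 86/27, f(1) = 10, f(5/3) = 622/27, f(7/3) = 1238/27, f(3) = 82.
Sum = Δx · [f(-1/3) + f(1/3) + f(1) + ...].
Sum ≈ 108.7407.

108.7407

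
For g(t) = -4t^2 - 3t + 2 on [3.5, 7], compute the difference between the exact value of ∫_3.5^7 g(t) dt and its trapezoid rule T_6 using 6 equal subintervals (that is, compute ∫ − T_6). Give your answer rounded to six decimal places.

0.793981

Exact integral: ∫_3.5^7 g(t) dt ≈ -448.29166667.
T_6 ≈ -449.08564815.
Error ≈ -448.29166667 − (-449.08564815) ≈ 0.793981.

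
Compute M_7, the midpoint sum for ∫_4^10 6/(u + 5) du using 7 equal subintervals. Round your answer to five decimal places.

Δu = (10 − 4)/7 = 6/7.
Midpoints: 31/7, 37/7, 43/7, 7, 55/7, 61/7, 67/7.
f(31/7) = 7/11, f(37/7) = 7/12, f(43/7) = 7/13, f(7) = 0.5, f(55/7) = 7/15, f(61/7) = 0.4375, f(67/7) = 7/17.
Sum = Δu · [f(31/7) + f(37/7) + f(43/7) + ...].
Sum ≈ 3.06351.

3.06351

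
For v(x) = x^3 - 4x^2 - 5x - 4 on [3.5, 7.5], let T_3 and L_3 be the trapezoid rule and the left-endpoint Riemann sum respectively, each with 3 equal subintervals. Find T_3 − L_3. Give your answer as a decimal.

122

T_3 ≈ 136.9814815.
L_3 ≈ 14.9814815.
T_3 − L_3 = 122.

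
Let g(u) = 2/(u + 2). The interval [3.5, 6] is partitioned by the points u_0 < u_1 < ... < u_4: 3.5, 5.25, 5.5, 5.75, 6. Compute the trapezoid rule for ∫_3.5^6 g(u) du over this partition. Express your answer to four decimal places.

0.7565

Subinterval widths: 1.75, 0.25, 0.25, 0.25.
g(3.5) = 4/11, g(5.25) = 8/29, g(5.5) = 4/15, g(5.75) = 8/31, g(6) = 0.25.
On each subinterval the trapezoid contributes (Δu_i/2)·[g(u_{i-1}) + g(u_i)].
Sum ≈ 0.7565.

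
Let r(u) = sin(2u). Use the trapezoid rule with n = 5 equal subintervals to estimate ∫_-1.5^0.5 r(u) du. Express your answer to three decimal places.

-0.724

Δu = (0.5 − (-1.5))/5 = 0.4.
r(-1.5) ≈ -0.141, r(-1.1) ≈ -0.808, r(-0.7) ≈ -0.985, r(-0.3) ≈ -0.565, r(0.1) ≈ 0.199, r(0.5) ≈ 0.841.
T_5 = (Δu/2)·[r(u_0) + 2r(u_1) + ... + 2r(u_{4}) + r(u_5)].
Sum ≈ -0.724.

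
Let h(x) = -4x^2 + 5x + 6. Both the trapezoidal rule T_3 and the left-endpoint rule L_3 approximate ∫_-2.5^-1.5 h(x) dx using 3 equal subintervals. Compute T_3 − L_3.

3.5

T_3 ≈ -20.40741.
L_3 ≈ -23.90741.
T_3 − L_3 = 3.5.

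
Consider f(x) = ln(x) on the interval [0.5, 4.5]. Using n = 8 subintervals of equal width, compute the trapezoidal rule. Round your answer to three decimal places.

3.079

Δx = (4.5 − 0.5)/8 = 0.5.
f(0.5) ≈ -0.693, f(1) ≈ 0.000, f(1.5) ≈ 0.405, f(2) ≈ 0.693, f(2.5) ≈ 0.916, f(3) ≈ 1.099, f(3.5) ≈ 1.253, f(4) ≈ 1.386, f(4.5) ≈ 1.504.
T_8 = (Δx/2)·[f(x_0) + 2f(x_1) + ... + 2f(x_{7}) + f(x_8)].
Sum ≈ 3.079.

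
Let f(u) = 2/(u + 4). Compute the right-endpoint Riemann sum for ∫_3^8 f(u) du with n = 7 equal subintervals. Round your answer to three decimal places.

1.037

Δu = (8 − 3)/7 = 5/7.
Right endpoints: 26/7, 31/7, 36/7, 41/7, 46/7, 51/7, 8.
f(26/7) = 7/27, f(31/7) = 14/59, f(36/7) = 0.21875, f(41/7) = 14/69, f(46/7) = 7/37, f(51/7) = 14/79, f(8) = 1/6.
Sum = Δu · [f(26/7) + f(31/7) + f(36/7) + ...].
Sum ≈ 1.037.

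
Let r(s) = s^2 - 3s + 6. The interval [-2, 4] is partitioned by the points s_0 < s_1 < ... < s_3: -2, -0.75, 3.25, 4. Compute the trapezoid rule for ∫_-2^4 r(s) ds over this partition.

Subinterval widths: 1.25, 4, 0.75.
r(-2) = 16, r(-0.75) = 8.8125, r(3.25) = 6.8125, r(4) = 10.
On each subinterval the trapezoid contributes (Δs_i/2)·[r(s_{i-1}) + r(s_i)].
Sum = 53.0625.

53.0625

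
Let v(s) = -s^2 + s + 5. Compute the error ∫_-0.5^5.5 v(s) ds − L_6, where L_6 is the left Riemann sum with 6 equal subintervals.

-11

Exact integral: ∫_-0.5^5.5 v(s) ds = -10.5.
L_6 = 0.5.
Error = -10.5 − 0.5 = -11.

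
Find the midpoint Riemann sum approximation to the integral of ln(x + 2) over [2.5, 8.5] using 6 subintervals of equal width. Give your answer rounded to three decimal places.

Δx = (8.5 − 2.5)/6 = 1.
Midpoints: 3, 4, 5, 6, 7, 8.
f(3) ≈ 1.609, f(4) ≈ 1.792, f(5) ≈ 1.946, f(6) ≈ 2.079, f(7) ≈ 2.197, f(8) ≈ 2.303.
Sum = Δx · [f(3) + f(4) + f(5) + ...].
Sum ≈ 11.926.

11.926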